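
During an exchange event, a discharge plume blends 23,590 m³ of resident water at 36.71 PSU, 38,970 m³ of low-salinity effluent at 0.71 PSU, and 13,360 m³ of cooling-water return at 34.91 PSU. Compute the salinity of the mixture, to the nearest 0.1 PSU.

Mass of salt is conserved:
salt = 23,590×36.71 + 38,970×0.71 + 13,360×34.91 = 865,988.9 + 27,668.7 + 466,397.6 = 1,360,055.2
volume = 23,590 + 38,970 + 13,360 = 75,920 m³
S = 1,360,055.2 / 75,920 = 17.914 PSU

17.9 PSU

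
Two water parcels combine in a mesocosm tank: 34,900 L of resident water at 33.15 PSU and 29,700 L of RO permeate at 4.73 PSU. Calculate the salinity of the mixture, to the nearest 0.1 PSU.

20.1 PSU

Total salt / total volume:
salt = 34,900×33.15 + 29,700×4.73 = 1,156,935 + 140,481 = 1,297,416
volume = 34,900 + 29,700 = 64,600 L
S = 1,297,416 / 64,600 = 20.084 PSU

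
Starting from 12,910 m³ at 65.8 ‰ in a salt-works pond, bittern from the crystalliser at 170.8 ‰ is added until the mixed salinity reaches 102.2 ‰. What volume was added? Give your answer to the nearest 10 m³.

Salt balance: 12,910×65.8 + V×170.8 = (12,910+V)×102.2
849,478 + 170.8V = 1,319,402 + 102.2V
469,924 = 68.6V
V = 6,850.2 m³

6850 m³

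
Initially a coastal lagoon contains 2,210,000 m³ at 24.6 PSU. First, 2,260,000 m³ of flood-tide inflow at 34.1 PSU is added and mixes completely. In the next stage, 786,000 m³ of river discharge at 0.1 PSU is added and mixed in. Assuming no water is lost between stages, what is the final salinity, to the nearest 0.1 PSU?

25.0 PSU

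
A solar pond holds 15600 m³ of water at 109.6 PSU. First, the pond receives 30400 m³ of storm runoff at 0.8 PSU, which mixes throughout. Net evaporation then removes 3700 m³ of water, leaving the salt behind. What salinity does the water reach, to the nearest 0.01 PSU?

After mixing: salt = 15,600×109.6 + 30,400×0.8 = 1,734,080; volume = 46,000 m³
After evaporation: salt unchanged = 1,734,080; volume = 46,000 − 3,700 = 42,300 m³
S = 1,734,080 / 42,300 = 40.9948 PSU

40.99 PSU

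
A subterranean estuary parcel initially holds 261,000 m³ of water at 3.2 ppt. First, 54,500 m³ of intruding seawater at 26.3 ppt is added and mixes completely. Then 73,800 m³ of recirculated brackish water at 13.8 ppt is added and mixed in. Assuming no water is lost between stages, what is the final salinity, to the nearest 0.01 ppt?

Conserving salt mass:
Initial salt = 261,000×3.2 = 835,200
After stage 1: salt = 835,200 + 54,500×26.3 = 2,268,550; volume = 315,500 m³; S = 7.19 ppt
After stage 2: salt = 2,268,550 + 73,800×13.8 = 3,286,990; volume = 389,300 m³
S = 3,286,990 / 389,300 = 8.4433 ppt

8.44 ppt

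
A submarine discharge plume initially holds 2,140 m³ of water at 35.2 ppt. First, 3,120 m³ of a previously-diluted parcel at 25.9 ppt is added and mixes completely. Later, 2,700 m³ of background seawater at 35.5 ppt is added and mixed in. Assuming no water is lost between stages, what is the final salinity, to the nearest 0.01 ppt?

Weighted by volume,
Initial salt = 2,140×35.2 = 75,328
After stage 1: salt = 75,328 + 3,120×25.9 = 156,136; volume = 5,260 m³; S = 29.684 ppt
After stage 2: salt = 156,136 + 2,700×35.5 = 251,986; volume = 7,960 m³
S = 251,986 / 7,960 = 31.6565 ppt

31.66 ppt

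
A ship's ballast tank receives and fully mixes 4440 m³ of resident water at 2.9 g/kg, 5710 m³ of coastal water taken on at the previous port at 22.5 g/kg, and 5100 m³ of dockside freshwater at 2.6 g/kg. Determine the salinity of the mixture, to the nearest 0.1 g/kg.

10.1 g/kg

By conservation of dissolved salt,
salt = 4,440×2.9 + 5,710×22.5 + 5,100×2.6 = 12,876 + 128,475 + 13,260 = 154,611
volume = 4,440 + 5,710 + 5,100 = 15,250 m³
S = 154,611 / 15,250 = 10.138 g/kg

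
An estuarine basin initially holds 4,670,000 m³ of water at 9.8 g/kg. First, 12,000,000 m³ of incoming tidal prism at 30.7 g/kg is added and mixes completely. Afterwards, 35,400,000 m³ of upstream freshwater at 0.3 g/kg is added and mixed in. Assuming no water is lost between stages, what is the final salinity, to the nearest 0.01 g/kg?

Conserving salt mass:
Initial salt = 4,670,000×9.8 = 45,766,000
After stage 1: salt = 45,766,000 + 12,000,000×30.7 = 414,166,000; volume = 16,670,000 m³; S = 24.845 g/kg
After stage 2: salt = 414,166,000 + 35,400,000×0.3 = 424,786,000; volume = 52,070,000 m³
S = 424,786,000 / 52,070,000 = 8.158 g/kg

8.16 g/kg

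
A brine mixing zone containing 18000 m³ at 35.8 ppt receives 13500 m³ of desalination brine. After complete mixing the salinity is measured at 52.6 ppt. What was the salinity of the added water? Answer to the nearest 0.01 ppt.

Salt balance: 18,000×35.8 + 13,500×S = 31,500×52.6
644,400 + 13,500·S = 1,656,900
S = (1,656,900 − 644,400) / 13,500 = 75 ppt

75.00 ppt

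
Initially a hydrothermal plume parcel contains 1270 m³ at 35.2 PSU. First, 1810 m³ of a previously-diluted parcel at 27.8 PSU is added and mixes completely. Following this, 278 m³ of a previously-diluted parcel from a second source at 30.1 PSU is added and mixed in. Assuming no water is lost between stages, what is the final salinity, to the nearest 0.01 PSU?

30.79 PSU

Conserving salt mass:
Initial salt = 1,270×35.2 = 44,704
After stage 1: salt = 44,704 + 1,810×27.8 = 95,022; volume = 3,080 m³; S = 30.851 PSU
After stage 2: salt = 95,022 + 278×30.1 = 103,389.8; volume = 3,358 m³
S = 103,389.8 / 3,358 = 30.7891 PSU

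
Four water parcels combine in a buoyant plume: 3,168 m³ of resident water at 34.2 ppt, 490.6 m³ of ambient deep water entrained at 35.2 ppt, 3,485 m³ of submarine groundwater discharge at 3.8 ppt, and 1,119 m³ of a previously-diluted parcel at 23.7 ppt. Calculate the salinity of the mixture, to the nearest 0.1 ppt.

20.0 ppt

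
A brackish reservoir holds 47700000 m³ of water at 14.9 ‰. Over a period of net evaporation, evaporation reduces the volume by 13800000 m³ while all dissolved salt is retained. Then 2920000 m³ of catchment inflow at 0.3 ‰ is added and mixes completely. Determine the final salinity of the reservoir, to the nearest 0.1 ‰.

19.3 ‰

After evaporation: salt = 47,700,000×14.9 = 710,730,000; volume = 47,700,000 − 13,800,000 = 33,900,000 m³
After mixing: salt = 710,730,000 + 2,920,000×0.3 = 711,606,000; volume = 33,900,000 + 2,920,000 = 36,820,000 m³
S = 711,606,000 / 36,820,000 = 19.3266 ‰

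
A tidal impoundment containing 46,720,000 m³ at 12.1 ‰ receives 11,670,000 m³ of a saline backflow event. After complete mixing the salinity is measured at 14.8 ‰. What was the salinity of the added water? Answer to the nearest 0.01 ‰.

25.61 ‰

Salt balance: 46,720,000×12.1 + 11,670,000×S = 58,390,000×14.8
565,312,000 + 11,670,000·S = 864,172,000
S = (864,172,000 − 565,312,000) / 11,670,000 = 25.6093 ‰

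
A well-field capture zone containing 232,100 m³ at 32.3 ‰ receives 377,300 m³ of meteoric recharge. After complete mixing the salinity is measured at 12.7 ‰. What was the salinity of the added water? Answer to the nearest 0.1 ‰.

Salt balance: 232,100×32.3 + 377,300×S = 609,400×12.7
7,496,830 + 377,300·S = 7,739,380
S = (7,739,380 − 7,496,830) / 377,300 = 0.6429 ‰

0.6 ‰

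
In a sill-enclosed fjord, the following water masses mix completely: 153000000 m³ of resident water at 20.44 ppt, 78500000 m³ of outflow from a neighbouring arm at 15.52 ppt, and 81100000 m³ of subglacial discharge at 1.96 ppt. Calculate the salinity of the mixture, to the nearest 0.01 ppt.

Conserving salt mass:
salt = 153,000,000×20.44 + 78,500,000×15.52 + 81,100,000×1.96 = 3,127,320,000 + 1,218,320,000 + 158,956,000 = 4,504,596,000
volume = 153,000,000 + 78,500,000 + 81,100,000 = 312,600,000 m³
S = 4,504,596,000 / 312,600,000 = 14.4101 ppt

14.41 ppt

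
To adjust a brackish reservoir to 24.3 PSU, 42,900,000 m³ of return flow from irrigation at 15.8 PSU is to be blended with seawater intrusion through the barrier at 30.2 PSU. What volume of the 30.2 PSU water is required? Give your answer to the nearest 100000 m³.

61800000 m³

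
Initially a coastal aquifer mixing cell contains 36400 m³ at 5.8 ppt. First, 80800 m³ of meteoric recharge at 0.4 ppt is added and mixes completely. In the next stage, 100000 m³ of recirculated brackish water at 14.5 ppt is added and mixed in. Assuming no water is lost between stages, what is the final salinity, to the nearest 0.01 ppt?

Total salt / total volume:
Initial salt = 36,400×5.8 = 211,120
After stage 1: salt = 211,120 + 80,800×0.4 = 243,440; volume = 117,200 m³; S = 2.077 ppt
After stage 2: salt = 243,440 + 100,000×14.5 = 1,693,440; volume = 217,200 m³
S = 1,693,440 / 217,200 = 7.7967 ppt

7.80 ppt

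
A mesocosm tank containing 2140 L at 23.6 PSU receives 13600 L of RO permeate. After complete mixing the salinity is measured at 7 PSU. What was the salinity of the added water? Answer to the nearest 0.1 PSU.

4.4 PSU

Salt balance: 2,140×23.6 + 13,600×S = 15,740×7
50,504 + 13,600·S = 110,180
S = (110,180 − 50,504) / 13,600 = 4.3879 PSU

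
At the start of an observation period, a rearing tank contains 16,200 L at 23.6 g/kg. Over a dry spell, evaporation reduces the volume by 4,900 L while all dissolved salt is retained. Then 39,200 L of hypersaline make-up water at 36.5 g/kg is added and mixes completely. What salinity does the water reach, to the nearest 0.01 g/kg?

35.90 g/kg

After evaporation: salt = 16,200×23.6 = 382,320; volume = 16,200 − 4,900 = 11,300 L
After mixing: salt = 382,320 + 39,200×36.5 = 1,813,120; volume = 11,300 + 39,200 = 50,500 L
S = 1,813,120 / 50,500 = 35.9034 g/kg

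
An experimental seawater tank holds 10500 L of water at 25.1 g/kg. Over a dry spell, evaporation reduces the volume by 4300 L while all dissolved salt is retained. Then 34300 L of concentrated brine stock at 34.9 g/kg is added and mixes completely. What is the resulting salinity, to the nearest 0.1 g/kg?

After evaporation: salt = 10,500×25.1 = 263,550; volume = 10,500 − 4,300 = 6,200 L
After mixing: salt = 263,550 + 34,300×34.9 = 1,460,620; volume = 6,200 + 34,300 = 40,500 L
S = 1,460,620 / 40,500 = 36.0647 g/kg

36.1 g/kg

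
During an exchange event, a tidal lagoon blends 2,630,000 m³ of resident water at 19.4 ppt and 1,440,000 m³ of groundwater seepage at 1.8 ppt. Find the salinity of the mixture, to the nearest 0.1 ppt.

Weighted by volume,
salt = 2,630,000×19.4 + 1,440,000×1.8 = 51,022,000 + 2,592,000 = 53,614,000
volume = 2,630,000 + 1,440,000 = 4,070,000 m³
S = 53,614,000 / 4,070,000 = 13.173 ppt

13.2 ppt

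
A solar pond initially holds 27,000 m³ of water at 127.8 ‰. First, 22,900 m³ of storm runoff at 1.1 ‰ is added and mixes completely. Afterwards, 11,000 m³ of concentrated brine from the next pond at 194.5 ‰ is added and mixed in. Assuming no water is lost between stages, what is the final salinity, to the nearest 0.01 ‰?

92.21 ‰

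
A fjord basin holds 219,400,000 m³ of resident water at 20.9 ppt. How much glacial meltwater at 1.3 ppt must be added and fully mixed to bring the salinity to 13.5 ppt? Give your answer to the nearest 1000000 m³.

133000000 m³

Salt balance: 219,400,000×20.9 + V×1.3 = (219,400,000+V)×13.5
4,585,460,000 + 1.3V = 2,961,900,000 + 13.5V
1,623,560,000 = 12.2V
V = 133,078,688.52 m³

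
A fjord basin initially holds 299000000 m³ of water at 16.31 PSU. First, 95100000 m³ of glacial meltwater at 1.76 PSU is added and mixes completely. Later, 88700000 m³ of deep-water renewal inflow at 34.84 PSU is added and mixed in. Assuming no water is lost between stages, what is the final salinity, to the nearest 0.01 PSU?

16.85 PSU

Salt balance:
Initial salt = 299,000,000×16.31 = 4,876,690,000
After stage 1: salt = 4,876,690,000 + 95,100,000×1.76 = 5,044,066,000; volume = 394,100,000 m³; S = 12.799 PSU
After stage 2: salt = 5,044,066,000 + 88,700,000×34.84 = 8,134,374,000; volume = 482,800,000 m³
S = 8,134,374,000 / 482,800,000 = 16.8483 PSU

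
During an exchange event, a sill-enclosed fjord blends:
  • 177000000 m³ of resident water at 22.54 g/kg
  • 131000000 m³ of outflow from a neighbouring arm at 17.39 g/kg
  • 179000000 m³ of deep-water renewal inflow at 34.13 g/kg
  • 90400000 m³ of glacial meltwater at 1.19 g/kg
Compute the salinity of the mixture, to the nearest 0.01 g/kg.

21.62 g/kg

Conserving salt mass:
salt = 177,000,000×22.54 + 131,000,000×17.39 + 179,000,000×34.13 + 90,400,000×1.19 = 3,989,580,000 + 2,278,090,000 + 6,109,270,000 + 107,576,000 = 12,484,516,000
volume = 177,000,000 + 131,000,000 + 179,000,000 + 90,400,000 = 577,400,000 m³
S = 12,484,516,000 / 577,400,000 = 21.622 g/kg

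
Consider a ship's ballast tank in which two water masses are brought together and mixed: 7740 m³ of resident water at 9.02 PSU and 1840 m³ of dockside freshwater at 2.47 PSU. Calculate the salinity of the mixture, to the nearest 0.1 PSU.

7.8 PSU

Conserving salt mass:
salt = 7,740×9.02 + 1,840×2.47 = 69,814.8 + 4,544.8 = 74,359.6
volume = 7,740 + 1,840 = 9,580 m³
S = 74,359.6 / 9,580 = 7.762 PSU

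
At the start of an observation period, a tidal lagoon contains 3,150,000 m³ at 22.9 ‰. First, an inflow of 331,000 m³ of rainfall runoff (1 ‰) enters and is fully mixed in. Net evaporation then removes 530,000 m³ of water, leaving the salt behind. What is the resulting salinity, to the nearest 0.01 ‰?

24.56 ‰

After mixing: salt = 3,150,000×22.9 + 331,000×1 = 72,466,000; volume = 3,481,000 m³
After evaporation: salt unchanged = 72,466,000; volume = 3,481,000 − 530,000 = 2,951,000 m³
S = 72,466,000 / 2,951,000 = 24.5564 ‰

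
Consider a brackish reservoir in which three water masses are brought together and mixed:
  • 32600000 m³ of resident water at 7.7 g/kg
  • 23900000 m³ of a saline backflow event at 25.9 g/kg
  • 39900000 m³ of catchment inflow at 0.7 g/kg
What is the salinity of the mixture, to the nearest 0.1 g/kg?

9.3 g/kg

Total salt / total volume:
salt = 32,600,000×7.7 + 23,900,000×25.9 + 39,900,000×0.7 = 251,020,000 + 619,010,000 + 27,930,000 = 897,960,000
volume = 32,600,000 + 23,900,000 + 39,900,000 = 96,400,000 m³
S = 897,960,000 / 96,400,000 = 9.315 g/kg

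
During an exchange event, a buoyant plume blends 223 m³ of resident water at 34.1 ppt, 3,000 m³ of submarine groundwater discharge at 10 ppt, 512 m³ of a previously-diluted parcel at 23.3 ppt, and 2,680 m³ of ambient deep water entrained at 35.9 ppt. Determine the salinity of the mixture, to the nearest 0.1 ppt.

22.7 ppt

Mass of salt is conserved:
salt = 223×34.1 + 3,000×10 + 512×23.3 + 2,680×35.9 = 7,604.3 + 30,000 + 11,929.6 + 96,212 = 145,745.9
volume = 223 + 3,000 + 512 + 2,680 = 6,415 m³
S = 145,745.9 / 6,415 = 22.72 ppt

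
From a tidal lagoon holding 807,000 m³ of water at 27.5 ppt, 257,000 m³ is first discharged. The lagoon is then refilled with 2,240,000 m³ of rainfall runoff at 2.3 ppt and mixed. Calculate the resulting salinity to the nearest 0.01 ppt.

Remaining after removal: 550,000 m³ at 27.5 ppt (salt = 15,125,000)
After addition: salt = 15,125,000 + 2,240,000×2.3 = 20,277,000; volume = 2,790,000 m³
S = 20,277,000 / 2,790,000 = 7.2677 ppt

7.27 ppt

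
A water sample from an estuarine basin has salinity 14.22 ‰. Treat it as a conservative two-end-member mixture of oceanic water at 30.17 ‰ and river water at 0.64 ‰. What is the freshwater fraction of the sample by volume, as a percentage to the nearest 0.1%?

54.0%

Let f be the freshwater fraction. Salt balance per unit volume:
f×0.64 + (1−f)×30.17 = 14.22
f = (30.17 − 14.22) / (30.17 − 0.64) = 15.95/29.53 = 0.5401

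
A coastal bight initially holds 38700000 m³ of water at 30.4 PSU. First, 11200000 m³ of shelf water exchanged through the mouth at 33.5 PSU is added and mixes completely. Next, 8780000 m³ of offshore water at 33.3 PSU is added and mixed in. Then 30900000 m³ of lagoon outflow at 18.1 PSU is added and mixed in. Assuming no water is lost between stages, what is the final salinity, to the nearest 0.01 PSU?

26.83 PSU

Conserving salt mass:
Initial salt = 38,700,000×30.4 = 1,176,480,000
After stage 1: salt = 1,176,480,000 + 11,200,000×33.5 = 1,551,680,000; volume = 49,900,000 m³; S = 31.096 PSU
After stage 2: salt = 1,551,680,000 + 8,780,000×33.3 = 1,844,054,000; volume = 58,680,000 m³; S = 31.426 PSU
After stage 3: salt = 1,844,054,000 + 30,900,000×18.1 = 2,403,344,000; volume = 89,580,000 m³
S = 2,403,344,000 / 89,580,000 = 26.829 PSU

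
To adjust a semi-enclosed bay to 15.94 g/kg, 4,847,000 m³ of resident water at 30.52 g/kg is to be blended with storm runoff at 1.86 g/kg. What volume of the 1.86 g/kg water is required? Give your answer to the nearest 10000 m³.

Salt balance: 4,847,000×30.52 + V×1.86 = (4,847,000+V)×15.94
147,930,440 + 1.86V = 77,261,180 + 15.94V
70,669,260 = 14.08V
V = 5,019,123.58 m³

5020000 m³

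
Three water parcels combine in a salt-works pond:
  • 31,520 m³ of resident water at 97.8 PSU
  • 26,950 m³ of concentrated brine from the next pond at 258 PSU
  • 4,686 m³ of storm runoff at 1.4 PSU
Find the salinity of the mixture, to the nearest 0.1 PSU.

Weighted by volume,
salt = 31,520×97.8 + 26,950×258 + 4,686×1.4 = 3,082,656 + 6,953,100 + 6,560.4 = 10,042,316.4
volume = 31,520 + 26,950 + 4,686 = 63,156 m³
S = 10,042,316.4 / 63,156 = 159.008 PSU

159.0 PSU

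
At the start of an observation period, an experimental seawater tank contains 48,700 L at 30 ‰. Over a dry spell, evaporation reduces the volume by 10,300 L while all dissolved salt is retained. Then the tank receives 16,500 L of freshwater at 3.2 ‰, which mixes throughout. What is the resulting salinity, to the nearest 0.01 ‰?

After evaporation: salt = 48,700×30 = 1,461,000; volume = 48,700 − 10,300 = 38,400 L
After mixing: salt = 1,461,000 + 16,500×3.2 = 1,513,800; volume = 38,400 + 16,500 = 54,900 L
S = 1,513,800 / 54,900 = 27.5738 ‰

27.57 ‰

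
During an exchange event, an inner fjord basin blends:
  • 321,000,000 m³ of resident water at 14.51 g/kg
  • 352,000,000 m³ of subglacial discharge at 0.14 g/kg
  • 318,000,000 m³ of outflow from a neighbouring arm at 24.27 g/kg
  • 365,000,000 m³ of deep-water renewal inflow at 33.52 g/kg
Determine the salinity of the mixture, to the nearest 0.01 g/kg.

18.19 g/kg

Salt balance:
salt = 321,000,000×14.51 + 352,000,000×0.14 + 318,000,000×24.27 + 365,000,000×33.52 = 4,657,710,000 + 49,280,000 + 7,717,860,000 + 12,234,800,000 = 24,659,650,000
volume = 321,000,000 + 352,000,000 + 318,000,000 + 365,000,000 = 1,356,000,000 m³
S = 24,659,650,000 / 1,356,000,000 = 18.1856 g/kg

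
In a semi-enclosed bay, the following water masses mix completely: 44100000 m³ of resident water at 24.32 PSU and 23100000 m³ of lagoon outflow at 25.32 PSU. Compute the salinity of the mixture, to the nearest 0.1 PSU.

Salt balance:
salt = 44,100,000×24.32 + 23,100,000×25.32 = 1,072,512,000 + 584,892,000 = 1,657,404,000
volume = 44,100,000 + 23,100,000 = 67,200,000 m³
S = 1,657,404,000 / 67,200,000 = 24.664 PSU

24.7 PSU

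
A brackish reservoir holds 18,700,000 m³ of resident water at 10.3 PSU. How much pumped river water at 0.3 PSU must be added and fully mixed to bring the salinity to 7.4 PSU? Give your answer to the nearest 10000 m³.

Salt balance: 18,700,000×10.3 + V×0.3 = (18,700,000+V)×7.4
192,610,000 + 0.3V = 138,380,000 + 7.4V
54,230,000 = 7.1V
V = 7,638,028.17 m³

7640000 m³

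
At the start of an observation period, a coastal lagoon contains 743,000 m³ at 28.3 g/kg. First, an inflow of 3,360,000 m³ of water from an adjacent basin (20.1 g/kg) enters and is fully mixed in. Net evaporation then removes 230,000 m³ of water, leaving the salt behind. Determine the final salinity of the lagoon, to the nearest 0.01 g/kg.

22.87 g/kg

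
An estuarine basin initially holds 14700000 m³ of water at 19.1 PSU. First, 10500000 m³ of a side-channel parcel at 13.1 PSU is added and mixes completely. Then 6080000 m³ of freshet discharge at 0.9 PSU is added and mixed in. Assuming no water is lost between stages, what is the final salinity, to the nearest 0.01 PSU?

13.55 PSU

Mass of salt is conserved:
Initial salt = 14,700,000×19.1 = 280,770,000
After stage 1: salt = 280,770,000 + 10,500,000×13.1 = 418,320,000; volume = 25,200,000 m³; S = 16.6 PSU
After stage 2: salt = 418,320,000 + 6,080,000×0.9 = 423,792,000; volume = 31,280,000 m³
S = 423,792,000 / 31,280,000 = 13.5483 PSU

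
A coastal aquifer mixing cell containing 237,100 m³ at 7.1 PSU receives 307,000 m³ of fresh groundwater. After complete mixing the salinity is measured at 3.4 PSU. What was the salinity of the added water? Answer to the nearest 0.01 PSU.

0.54 PSU

Salt balance: 237,100×7.1 + 307,000×S = 544,100×3.4
1,683,410 + 307,000·S = 1,849,940
S = (1,849,940 − 1,683,410) / 307,000 = 0.5424 PSU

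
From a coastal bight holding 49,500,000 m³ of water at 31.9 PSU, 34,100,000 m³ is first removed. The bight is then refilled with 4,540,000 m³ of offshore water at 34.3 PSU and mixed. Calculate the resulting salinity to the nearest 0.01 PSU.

Remaining after removal: 15,400,000 m³ at 31.9 PSU (salt = 491,260,000)
After addition: salt = 491,260,000 + 4,540,000×34.3 = 646,982,000; volume = 19,940,000 m³
S = 646,982,000 / 19,940,000 = 32.4464 PSU

32.45 PSU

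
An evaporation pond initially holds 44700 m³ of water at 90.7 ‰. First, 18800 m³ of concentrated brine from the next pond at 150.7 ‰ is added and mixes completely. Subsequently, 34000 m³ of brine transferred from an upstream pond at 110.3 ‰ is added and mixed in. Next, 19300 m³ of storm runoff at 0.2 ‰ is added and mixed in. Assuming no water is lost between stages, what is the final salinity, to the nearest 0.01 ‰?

91.11 ‰

Conserving salt mass:
Initial salt = 44,700×90.7 = 4,054,290
After stage 1: salt = 4,054,290 + 18,800×150.7 = 6,887,450; volume = 63,500 m³; S = 108.464 ‰
After stage 2: salt = 6,887,450 + 34,000×110.3 = 10,637,650; volume = 97,500 m³; S = 109.104 ‰
After stage 3: salt = 10,637,650 + 19,300×0.2 = 10,641,510; volume = 116,800 m³
S = 10,641,510 / 116,800 = 91.1088 ‰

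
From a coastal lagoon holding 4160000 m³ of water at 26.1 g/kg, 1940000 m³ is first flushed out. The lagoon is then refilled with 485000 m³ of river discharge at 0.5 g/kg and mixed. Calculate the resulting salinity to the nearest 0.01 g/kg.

Remaining after removal: 2,220,000 m³ at 26.1 g/kg (salt = 57,942,000)
After addition: salt = 57,942,000 + 485,000×0.5 = 58,184,500; volume = 2,705,000 m³
S = 58,184,500 / 2,705,000 = 21.51 g/kg

21.51 g/kg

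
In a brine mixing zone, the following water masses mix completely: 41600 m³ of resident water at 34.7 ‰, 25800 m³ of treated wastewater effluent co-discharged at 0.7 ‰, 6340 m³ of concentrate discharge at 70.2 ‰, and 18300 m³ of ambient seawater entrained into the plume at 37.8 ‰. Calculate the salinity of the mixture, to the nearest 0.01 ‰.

Total salt / total volume:
salt = 41,600×34.7 + 25,800×0.7 + 6,340×70.2 + 18,300×37.8 = 1,443,520 + 18,060 + 445,068 + 691,740 = 2,598,388
volume = 41,600 + 25,800 + 6,340 + 18,300 = 92,040 m³
S = 2,598,388 / 92,040 = 28.2311 ‰

28.23 ‰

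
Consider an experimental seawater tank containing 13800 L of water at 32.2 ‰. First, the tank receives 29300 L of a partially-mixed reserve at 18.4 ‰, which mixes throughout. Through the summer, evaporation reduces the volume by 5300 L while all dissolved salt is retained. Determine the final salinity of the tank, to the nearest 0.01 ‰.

26.02 ‰

After mixing: salt = 13,800×32.2 + 29,300×18.4 = 983,480; volume = 43,100 L
After evaporation: salt unchanged = 983,480; volume = 43,100 − 5,300 = 37,800 L
S = 983,480 / 37,800 = 26.018 ‰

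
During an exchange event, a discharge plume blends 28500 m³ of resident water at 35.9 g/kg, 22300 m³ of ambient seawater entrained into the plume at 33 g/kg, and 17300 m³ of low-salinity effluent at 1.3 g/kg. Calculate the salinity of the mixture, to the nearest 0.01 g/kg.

Total salt / total volume:
salt = 28,500×35.9 + 22,300×33 + 17,300×1.3 = 1,023,150 + 735,900 + 22,490 = 1,781,540
volume = 28,500 + 22,300 + 17,300 = 68,100 m³
S = 1,781,540 / 68,100 = 26.1606 g/kg

26.16 g/kg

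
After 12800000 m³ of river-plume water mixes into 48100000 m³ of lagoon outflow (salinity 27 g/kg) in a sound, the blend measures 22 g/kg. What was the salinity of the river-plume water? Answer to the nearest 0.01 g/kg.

3.21 g/kg

Salt balance: 48,100,000×27 + 12,800,000×S = 60,900,000×22
1,298,700,000 + 12,800,000·S = 1,339,800,000
S = (1,339,800,000 − 1,298,700,000) / 12,800,000 = 3.2109 g/kg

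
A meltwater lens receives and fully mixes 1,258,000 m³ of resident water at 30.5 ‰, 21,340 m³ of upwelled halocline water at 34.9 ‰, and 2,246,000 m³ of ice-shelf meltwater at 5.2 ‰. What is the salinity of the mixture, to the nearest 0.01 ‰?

14.41 ‰

Conserving salt mass:
salt = 1,258,000×30.5 + 21,340×34.9 + 2,246,000×5.2 = 38,369,000 + 744,766 + 11,679,200 = 50,792,966
volume = 1,258,000 + 21,340 + 2,246,000 = 3,525,340 m³
S = 50,792,966 / 3,525,340 = 14.408 ‰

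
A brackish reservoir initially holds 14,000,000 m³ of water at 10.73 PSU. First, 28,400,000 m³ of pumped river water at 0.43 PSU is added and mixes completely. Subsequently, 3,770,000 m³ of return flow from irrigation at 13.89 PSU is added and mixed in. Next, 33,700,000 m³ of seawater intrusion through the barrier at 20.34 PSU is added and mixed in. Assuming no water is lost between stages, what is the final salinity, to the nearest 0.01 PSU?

11.27 PSU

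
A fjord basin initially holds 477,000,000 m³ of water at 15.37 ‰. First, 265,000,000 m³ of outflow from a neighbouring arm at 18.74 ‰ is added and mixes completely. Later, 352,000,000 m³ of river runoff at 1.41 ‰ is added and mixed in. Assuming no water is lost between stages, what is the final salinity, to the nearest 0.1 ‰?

11.7 ‰

By conservation of dissolved salt,
Initial salt = 477,000,000×15.37 = 7,331,490,000
After stage 1: salt = 7,331,490,000 + 265,000,000×18.74 = 12,297,590,000; volume = 742,000,000 m³; S = 16.574 ‰
After stage 2: salt = 12,297,590,000 + 352,000,000×1.41 = 12,793,910,000; volume = 1,094,000,000 m³
S = 12,793,910,000 / 1,094,000,000 = 11.6946 ‰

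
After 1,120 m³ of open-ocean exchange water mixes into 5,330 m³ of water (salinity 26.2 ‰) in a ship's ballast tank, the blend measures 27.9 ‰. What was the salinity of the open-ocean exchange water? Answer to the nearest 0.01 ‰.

Salt balance: 5,330×26.2 + 1,120×S = 6,450×27.9
139,646 + 1,120·S = 179,955
S = (179,955 − 139,646) / 1,120 = 35.9902 ‰

35.99 ‰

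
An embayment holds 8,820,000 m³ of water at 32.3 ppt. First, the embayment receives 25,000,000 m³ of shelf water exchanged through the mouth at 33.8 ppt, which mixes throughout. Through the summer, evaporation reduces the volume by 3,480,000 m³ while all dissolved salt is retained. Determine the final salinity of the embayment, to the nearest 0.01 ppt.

After mixing: salt = 8,820,000×32.3 + 25,000,000×33.8 = 1,129,886,000; volume = 33,820,000 m³
After evaporation: salt unchanged = 1,129,886,000; volume = 33,820,000 − 3,480,000 = 30,340,000 m³
S = 1,129,886,000 / 30,340,000 = 37.2408 ppt

37.24 ppt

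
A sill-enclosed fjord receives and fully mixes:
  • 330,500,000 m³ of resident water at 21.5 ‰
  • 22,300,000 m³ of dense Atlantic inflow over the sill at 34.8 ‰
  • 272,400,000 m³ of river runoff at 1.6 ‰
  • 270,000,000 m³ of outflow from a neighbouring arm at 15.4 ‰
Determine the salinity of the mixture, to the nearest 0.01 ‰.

Mass of salt is conserved:
salt = 330,500,000×21.5 + 22,300,000×34.8 + 272,400,000×1.6 + 270,000,000×15.4 = 7,105,750,000 + 776,040,000 + 435,840,000 + 4,158,000,000 = 12,475,630,000
volume = 330,500,000 + 22,300,000 + 272,400,000 + 270,000,000 = 895,200,000 m³
S = 12,475,630,000 / 895,200,000 = 13.9361 ‰

13.94 ‰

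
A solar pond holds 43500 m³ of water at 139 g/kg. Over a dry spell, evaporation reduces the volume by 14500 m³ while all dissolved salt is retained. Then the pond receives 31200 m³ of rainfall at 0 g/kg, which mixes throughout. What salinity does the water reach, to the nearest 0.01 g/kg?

100.44 g/kg

After evaporation: salt = 43,500×139 = 6,046,500; volume = 43,500 − 14,500 = 29,000 m³
After mixing: salt = 6,046,500 + 31,200×0 = 6,046,500; volume = 29,000 + 31,200 = 60,200 m³
S = 6,046,500 / 60,200 = 100.4402 g/kg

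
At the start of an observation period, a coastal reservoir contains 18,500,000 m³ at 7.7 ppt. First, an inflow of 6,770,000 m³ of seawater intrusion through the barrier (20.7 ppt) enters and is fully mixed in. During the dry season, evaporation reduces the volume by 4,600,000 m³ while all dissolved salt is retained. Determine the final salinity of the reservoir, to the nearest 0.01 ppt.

13.67 ppt

After mixing: salt = 18,500,000×7.7 + 6,770,000×20.7 = 282,589,000; volume = 25,270,000 m³
After evaporation: salt unchanged = 282,589,000; volume = 25,270,000 − 4,600,000 = 20,670,000 m³
S = 282,589,000 / 20,670,000 = 13.6715 ppt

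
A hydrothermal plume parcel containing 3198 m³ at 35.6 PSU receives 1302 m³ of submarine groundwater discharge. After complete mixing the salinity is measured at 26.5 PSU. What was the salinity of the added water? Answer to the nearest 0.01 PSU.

Salt balance: 3,198×35.6 + 1,302×S = 4,500×26.5
113,848.8 + 1,302·S = 119,250
S = (119,250 − 113,848.8) / 1,302 = 4.1484 PSU

4.15 PSU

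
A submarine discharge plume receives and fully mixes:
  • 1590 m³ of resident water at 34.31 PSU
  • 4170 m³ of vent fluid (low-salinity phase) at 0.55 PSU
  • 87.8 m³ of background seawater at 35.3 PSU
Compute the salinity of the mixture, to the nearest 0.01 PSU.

10.25 PSU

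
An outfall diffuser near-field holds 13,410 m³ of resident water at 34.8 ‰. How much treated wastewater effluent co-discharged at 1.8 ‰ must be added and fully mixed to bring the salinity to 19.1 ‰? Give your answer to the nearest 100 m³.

Salt balance: 13,410×34.8 + V×1.8 = (13,410+V)×19.1
466,668 + 1.8V = 256,131 + 19.1V
210,537 = 17.3V
V = 12,169.77 m³

12200 m³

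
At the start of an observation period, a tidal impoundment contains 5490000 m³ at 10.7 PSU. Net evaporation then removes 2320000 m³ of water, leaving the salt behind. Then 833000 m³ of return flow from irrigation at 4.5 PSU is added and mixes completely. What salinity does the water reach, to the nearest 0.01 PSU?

After evaporation: salt = 5,490,000×10.7 = 58,743,000; volume = 5,490,000 − 2,320,000 = 3,170,000 m³
After mixing: salt = 58,743,000 + 833,000×4.5 = 62,491,500; volume = 3,170,000 + 833,000 = 4,003,000 m³
S = 62,491,500 / 4,003,000 = 15.6112 PSU

15.61 PSU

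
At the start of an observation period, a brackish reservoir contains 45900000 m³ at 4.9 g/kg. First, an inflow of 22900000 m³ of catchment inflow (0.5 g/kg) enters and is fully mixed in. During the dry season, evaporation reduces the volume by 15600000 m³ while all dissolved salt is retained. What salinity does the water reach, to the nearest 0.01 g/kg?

After mixing: salt = 45,900,000×4.9 + 22,900,000×0.5 = 236,360,000; volume = 68,800,000 m³
After evaporation: salt unchanged = 236,360,000; volume = 68,800,000 − 15,600,000 = 53,200,000 m³
S = 236,360,000 / 53,200,000 = 4.4429 g/kg

4.44 g/kg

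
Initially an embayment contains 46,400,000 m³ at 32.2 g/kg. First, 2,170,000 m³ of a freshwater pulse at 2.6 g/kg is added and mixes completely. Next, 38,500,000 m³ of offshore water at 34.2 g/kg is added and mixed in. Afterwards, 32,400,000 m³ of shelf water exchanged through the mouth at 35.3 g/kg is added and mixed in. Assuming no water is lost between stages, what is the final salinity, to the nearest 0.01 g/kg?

33.15 g/kg

Total salt / total volume:
Initial salt = 46,400,000×32.2 = 1,494,080,000
After stage 1: salt = 1,494,080,000 + 2,170,000×2.6 = 1,499,722,000; volume = 48,570,000 m³; S = 30.878 g/kg
After stage 2: salt = 1,499,722,000 + 38,500,000×34.2 = 2,816,422,000; volume = 87,070,000 m³; S = 32.347 g/kg
After stage 3: salt = 2,816,422,000 + 32,400,000×35.3 = 3,960,142,000; volume = 119,470,000 m³
S = 3,960,142,000 / 119,470,000 = 33.1476 g/kg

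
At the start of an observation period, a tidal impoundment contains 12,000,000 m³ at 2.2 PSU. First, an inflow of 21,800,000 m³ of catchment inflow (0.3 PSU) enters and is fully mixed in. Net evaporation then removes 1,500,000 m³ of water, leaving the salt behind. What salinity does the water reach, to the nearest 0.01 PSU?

1.02 PSU

After mixing: salt = 12,000,000×2.2 + 21,800,000×0.3 = 32,940,000; volume = 33,800,000 m³
After evaporation: salt unchanged = 32,940,000; volume = 33,800,000 − 1,500,000 = 32,300,000 m³
S = 32,940,000 / 32,300,000 = 1.0198 PSU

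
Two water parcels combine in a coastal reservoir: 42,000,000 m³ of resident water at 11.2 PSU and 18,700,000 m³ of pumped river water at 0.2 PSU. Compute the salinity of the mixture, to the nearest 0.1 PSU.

Weighted by volume,
salt = 42,000,000×11.2 + 18,700,000×0.2 = 470,400,000 + 3,740,000 = 474,140,000
volume = 42,000,000 + 18,700,000 = 60,700,000 m³
S = 474,140,000 / 60,700,000 = 7.811 PSU

7.8 PSU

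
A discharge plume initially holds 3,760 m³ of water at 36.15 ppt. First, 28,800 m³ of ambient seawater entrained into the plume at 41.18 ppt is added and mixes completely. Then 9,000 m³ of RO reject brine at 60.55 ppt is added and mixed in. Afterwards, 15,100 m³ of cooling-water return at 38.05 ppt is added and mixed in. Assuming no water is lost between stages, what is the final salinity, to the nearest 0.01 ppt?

Conserving salt mass:
Initial salt = 3,760×36.15 = 135,924
After stage 1: salt = 135,924 + 28,800×41.18 = 1,321,908; volume = 32,560 m³; S = 40.599 ppt
After stage 2: salt = 1,321,908 + 9,000×60.55 = 1,866,858; volume = 41,560 m³; S = 44.92 ppt
After stage 3: salt = 1,866,858 + 15,100×38.05 = 2,441,413; volume = 56,660 m³
S = 2,441,413 / 56,660 = 43.0888 ppt

43.09 ppt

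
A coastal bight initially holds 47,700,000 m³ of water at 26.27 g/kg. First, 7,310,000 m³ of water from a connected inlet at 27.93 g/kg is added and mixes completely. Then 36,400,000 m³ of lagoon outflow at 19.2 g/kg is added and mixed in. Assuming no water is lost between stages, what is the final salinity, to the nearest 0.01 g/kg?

By conservation of dissolved salt,
Initial salt = 47,700,000×26.27 = 1,253,079,000
After stage 1: salt = 1,253,079,000 + 7,310,000×27.93 = 1,457,247,300; volume = 55,010,000 m³; S = 26.491 g/kg
After stage 2: salt = 1,457,247,300 + 36,400,000×19.2 = 2,156,127,300; volume = 91,410,000 m³
S = 2,156,127,300 / 91,410,000 = 23.5874 g/kg

23.59 g/kg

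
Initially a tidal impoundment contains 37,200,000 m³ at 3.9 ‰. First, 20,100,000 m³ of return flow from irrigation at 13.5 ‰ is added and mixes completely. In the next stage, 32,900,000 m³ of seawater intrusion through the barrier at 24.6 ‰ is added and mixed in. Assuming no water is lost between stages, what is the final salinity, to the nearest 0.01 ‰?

Mass of salt is conserved:
Initial salt = 37,200,000×3.9 = 145,080,000
After stage 1: salt = 145,080,000 + 20,100,000×13.5 = 416,430,000; volume = 57,300,000 m³; S = 7.268 ‰
After stage 2: salt = 416,430,000 + 32,900,000×24.6 = 1,225,770,000; volume = 90,200,000 m³
S = 1,225,770,000 / 90,200,000 = 13.5895 ‰

13.59 ‰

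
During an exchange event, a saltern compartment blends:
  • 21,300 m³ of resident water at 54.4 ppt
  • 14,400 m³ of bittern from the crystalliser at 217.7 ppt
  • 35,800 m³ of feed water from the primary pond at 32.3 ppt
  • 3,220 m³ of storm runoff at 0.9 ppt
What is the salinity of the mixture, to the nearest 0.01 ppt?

72.98 ppt

Weighted by volume,
salt = 21,300×54.4 + 14,400×217.7 + 35,800×32.3 + 3,220×0.9 = 1,158,720 + 3,134,880 + 1,156,340 + 2,898 = 5,452,838
volume = 21,300 + 14,400 + 35,800 + 3,220 = 74,720 m³
S = 5,452,838 / 74,720 = 72.977 ppt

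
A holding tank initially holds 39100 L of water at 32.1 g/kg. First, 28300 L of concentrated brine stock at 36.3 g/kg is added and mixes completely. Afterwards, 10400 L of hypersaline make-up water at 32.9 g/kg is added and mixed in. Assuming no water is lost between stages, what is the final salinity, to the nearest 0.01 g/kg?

33.73 g/kg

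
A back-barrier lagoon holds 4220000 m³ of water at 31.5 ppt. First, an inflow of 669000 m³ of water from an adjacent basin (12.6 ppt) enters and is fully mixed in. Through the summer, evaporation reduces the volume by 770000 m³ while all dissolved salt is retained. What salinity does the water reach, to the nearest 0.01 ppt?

After mixing: salt = 4,220,000×31.5 + 669,000×12.6 = 141,359,400; volume = 4,889,000 m³
After evaporation: salt unchanged = 141,359,400; volume = 4,889,000 − 770,000 = 4,119,000 m³
S = 141,359,400 / 4,119,000 = 34.3189 ppt

34.32 ppt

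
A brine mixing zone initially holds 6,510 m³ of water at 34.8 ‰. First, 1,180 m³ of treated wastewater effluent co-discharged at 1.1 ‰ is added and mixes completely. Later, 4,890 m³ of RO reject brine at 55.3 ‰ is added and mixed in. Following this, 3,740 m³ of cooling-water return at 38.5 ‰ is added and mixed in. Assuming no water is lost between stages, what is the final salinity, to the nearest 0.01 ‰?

39.35 ‰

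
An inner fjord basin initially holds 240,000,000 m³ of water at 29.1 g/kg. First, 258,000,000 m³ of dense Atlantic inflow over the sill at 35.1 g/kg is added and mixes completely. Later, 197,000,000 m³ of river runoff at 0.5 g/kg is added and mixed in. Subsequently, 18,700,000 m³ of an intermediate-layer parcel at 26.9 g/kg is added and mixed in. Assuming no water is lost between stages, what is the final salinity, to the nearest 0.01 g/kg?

Weighted by volume,
Initial salt = 240,000,000×29.1 = 6,984,000,000
After stage 1: salt = 6,984,000,000 + 258,000,000×35.1 = 16,039,800,000; volume = 498,000,000 m³; S = 32.208 g/kg
After stage 2: salt = 16,039,800,000 + 197,000,000×0.5 = 16,138,300,000; volume = 695,000,000 m³; S = 23.221 g/kg
After stage 3: salt = 16,138,300,000 + 18,700,000×26.9 = 16,641,330,000; volume = 713,700,000 m³
S = 16,641,330,000 / 713,700,000 = 23.317 g/kg

23.32 g/kg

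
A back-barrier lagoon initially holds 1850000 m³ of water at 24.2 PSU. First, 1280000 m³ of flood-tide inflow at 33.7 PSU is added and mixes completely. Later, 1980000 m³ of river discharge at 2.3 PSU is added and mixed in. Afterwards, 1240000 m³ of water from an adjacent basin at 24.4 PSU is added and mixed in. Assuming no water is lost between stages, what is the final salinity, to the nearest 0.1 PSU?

Weighted by volume,
Initial salt = 1,850,000×24.2 = 44,770,000
After stage 1: salt = 44,770,000 + 1,280,000×33.7 = 87,906,000; volume = 3,130,000 m³; S = 28.085 PSU
After stage 2: salt = 87,906,000 + 1,980,000×2.3 = 92,460,000; volume = 5,110,000 m³; S = 18.094 PSU
After stage 3: salt = 92,460,000 + 1,240,000×24.4 = 122,716,000; volume = 6,350,000 m³
S = 122,716,000 / 6,350,000 = 19.3254 PSU

19.3 PSU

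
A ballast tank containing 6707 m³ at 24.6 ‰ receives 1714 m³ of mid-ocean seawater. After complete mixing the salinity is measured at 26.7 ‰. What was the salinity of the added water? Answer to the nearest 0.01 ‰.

34.92 ‰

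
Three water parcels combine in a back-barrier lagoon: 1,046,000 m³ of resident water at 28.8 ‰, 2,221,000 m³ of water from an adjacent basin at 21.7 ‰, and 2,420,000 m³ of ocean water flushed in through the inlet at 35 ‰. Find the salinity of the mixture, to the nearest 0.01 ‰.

Conserving salt mass:
salt = 1,046,000×28.8 + 2,221,000×21.7 + 2,420,000×35 = 30,124,800 + 48,195,700 + 84,700,000 = 163,020,500
volume = 1,046,000 + 2,221,000 + 2,420,000 = 5,687,000 m³
S = 163,020,500 / 5,687,000 = 28.6655 ‰

28.67 ‰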